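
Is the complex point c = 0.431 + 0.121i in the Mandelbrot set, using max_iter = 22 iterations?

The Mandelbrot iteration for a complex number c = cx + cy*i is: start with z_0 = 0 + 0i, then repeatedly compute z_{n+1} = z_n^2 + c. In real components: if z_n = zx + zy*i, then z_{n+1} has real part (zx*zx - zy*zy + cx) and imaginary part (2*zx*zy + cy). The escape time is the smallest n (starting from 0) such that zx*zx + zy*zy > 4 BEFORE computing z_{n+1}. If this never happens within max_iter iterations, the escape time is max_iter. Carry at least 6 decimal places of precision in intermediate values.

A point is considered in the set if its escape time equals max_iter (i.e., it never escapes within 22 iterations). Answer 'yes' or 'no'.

z_0 = 0 + 0i, c = 0.4310 + 0.1210i
Iter 1: z = 0.4310 + 0.1210i, |z|^2 = 0.2004
Iter 2: z = 0.6021 + 0.2253i, |z|^2 = 0.4133
Iter 3: z = 0.7428 + 0.3923i, |z|^2 = 0.7056
Iter 4: z = 0.8288 + 0.7038i, |z|^2 = 1.1823
Iter 5: z = 0.6226 + 1.2877i, |z|^2 = 2.0457
Iter 6: z = -0.8395 + 1.7244i, |z|^2 = 3.6782
Iter 7: z = -1.8377 + -2.7742i, |z|^2 = 11.0734
Escaped at iteration 7

Answer: no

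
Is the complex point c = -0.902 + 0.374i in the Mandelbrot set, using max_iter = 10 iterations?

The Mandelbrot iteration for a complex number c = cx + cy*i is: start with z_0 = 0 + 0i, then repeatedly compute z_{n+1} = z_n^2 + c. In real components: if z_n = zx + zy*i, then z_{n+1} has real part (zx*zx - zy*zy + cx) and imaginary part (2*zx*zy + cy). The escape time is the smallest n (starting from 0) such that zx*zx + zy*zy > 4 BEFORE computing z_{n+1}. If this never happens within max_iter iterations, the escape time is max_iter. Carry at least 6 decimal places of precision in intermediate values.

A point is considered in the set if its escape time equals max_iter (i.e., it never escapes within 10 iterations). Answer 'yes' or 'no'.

Answer: no

Derivation:
z_0 = 0 + 0i, c = -0.9020 + 0.3740i
Iter 1: z = -0.9020 + 0.3740i, |z|^2 = 0.9535
Iter 2: z = -0.2283 + -0.3007i, |z|^2 = 0.1425
Iter 3: z = -0.9403 + 0.5113i, |z|^2 = 1.1456
Iter 4: z = -0.2792 + -0.5875i, |z|^2 = 0.4232
Iter 5: z = -1.1692 + 0.7021i, |z|^2 = 1.8600
Iter 6: z = -0.0279 + -1.2678i, |z|^2 = 1.6082
Iter 7: z = -2.5086 + 0.4447i, |z|^2 = 6.4909
Escaped at iteration 7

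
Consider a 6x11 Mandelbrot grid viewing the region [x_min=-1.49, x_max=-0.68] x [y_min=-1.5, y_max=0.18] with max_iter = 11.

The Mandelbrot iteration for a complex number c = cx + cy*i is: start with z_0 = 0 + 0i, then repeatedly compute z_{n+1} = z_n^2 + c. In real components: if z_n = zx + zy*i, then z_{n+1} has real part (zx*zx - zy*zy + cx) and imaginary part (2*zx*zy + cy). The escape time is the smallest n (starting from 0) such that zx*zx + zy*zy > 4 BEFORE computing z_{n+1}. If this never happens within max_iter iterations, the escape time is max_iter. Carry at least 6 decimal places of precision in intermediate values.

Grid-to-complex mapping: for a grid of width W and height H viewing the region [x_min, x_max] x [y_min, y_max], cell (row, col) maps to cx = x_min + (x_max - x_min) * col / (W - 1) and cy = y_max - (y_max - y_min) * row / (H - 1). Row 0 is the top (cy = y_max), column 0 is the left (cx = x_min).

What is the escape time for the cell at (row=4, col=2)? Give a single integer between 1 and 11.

z_0 = 0 + 0i, c = -1.1660 + -0.4920i
Iter 1: z = -1.1660 + -0.4920i, |z|^2 = 1.6016
Iter 2: z = -0.0485 + 0.6553i, |z|^2 = 0.4318
Iter 3: z = -1.5931 + -0.5556i, |z|^2 = 2.8467
Iter 4: z = 1.0634 + 1.2782i, |z|^2 = 2.7646
Iter 5: z = -1.6691 + 2.2264i, |z|^2 = 7.7427
Escaped at iteration 5

Answer: 5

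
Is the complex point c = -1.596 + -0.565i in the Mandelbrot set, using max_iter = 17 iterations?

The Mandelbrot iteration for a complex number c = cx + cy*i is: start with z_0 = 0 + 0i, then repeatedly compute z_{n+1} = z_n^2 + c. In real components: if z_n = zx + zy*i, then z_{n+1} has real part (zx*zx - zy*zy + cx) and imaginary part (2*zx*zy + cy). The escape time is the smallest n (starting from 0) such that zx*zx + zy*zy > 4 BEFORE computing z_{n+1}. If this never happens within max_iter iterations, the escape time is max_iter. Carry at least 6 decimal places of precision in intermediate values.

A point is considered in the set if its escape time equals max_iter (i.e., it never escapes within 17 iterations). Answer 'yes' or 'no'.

z_0 = 0 + 0i, c = -1.5960 + -0.5650i
Iter 1: z = -1.5960 + -0.5650i, |z|^2 = 2.8664
Iter 2: z = 0.6320 + 1.2385i, |z|^2 = 1.9332
Iter 3: z = -2.7304 + 1.0004i, |z|^2 = 8.4560
Escaped at iteration 3

Answer: no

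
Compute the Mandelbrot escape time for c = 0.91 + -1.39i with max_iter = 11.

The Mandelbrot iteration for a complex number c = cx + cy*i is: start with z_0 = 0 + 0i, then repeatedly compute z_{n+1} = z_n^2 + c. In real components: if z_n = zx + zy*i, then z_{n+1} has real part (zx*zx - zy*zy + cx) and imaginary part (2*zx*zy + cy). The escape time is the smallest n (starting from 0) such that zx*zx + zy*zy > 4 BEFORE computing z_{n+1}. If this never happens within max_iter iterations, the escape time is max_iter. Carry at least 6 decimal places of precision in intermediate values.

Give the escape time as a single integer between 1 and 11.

z_0 = 0 + 0i, c = 0.9100 + -1.3900i
Iter 1: z = 0.9100 + -1.3900i, |z|^2 = 2.7602
Iter 2: z = -0.1940 + -3.9198i, |z|^2 = 15.4025
Escaped at iteration 2

Answer: 2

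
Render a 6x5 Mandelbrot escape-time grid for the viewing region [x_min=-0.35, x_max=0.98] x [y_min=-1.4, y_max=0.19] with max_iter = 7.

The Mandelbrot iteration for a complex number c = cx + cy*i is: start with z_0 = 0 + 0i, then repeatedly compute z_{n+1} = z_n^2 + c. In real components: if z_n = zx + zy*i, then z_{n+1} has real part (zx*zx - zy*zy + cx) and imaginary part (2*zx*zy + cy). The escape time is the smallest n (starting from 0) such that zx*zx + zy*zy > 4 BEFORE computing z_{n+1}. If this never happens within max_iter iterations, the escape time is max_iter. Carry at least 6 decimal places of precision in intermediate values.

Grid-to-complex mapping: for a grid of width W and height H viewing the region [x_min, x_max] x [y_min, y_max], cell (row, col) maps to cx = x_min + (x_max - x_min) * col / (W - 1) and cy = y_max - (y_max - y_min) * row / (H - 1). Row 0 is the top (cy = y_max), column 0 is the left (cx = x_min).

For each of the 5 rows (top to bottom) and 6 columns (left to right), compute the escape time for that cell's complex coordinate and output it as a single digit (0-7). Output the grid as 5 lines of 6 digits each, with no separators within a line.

(row=0, col=0): c = -0.3500 + 0.1900i → escape time 7
(row=0, col=1): c = -0.0840 + 0.1900i → escape time 7
(row=0, col=2): c = 0.1820 + 0.1900i → escape time 7
(row=0, col=3): c = 0.4480 + 0.1900i → escape time 7
(row=0, col=4): c = 0.7140 + 0.1900i → escape time 3
(row=0, col=5): c = 0.9800 + 0.1900i → escape time 3
(row=1, col=0): c = -0.3500 + -0.2075i → escape time 7
(row=1, col=1): c = -0.0840 + -0.2075i → escape time 7
(row=1, col=2): c = 0.1820 + -0.2075i → escape time 7
(row=1, col=3): c = 0.4480 + -0.2075i → escape time 7
(row=1, col=4): c = 0.7140 + -0.2075i → escape time 3
(row=1, col=5): c = 0.9800 + -0.2075i → escape time 3
(row=2, col=0): c = -0.3500 + -0.6050i → escape time 7
(row=2, col=1): c = -0.0840 + -0.6050i → escape time 7
(row=2, col=2): c = 0.1820 + -0.6050i → escape time 7
(row=2, col=3): c = 0.4480 + -0.6050i → escape time 5
(row=2, col=4): c = 0.7140 + -0.6050i → escape time 3
(row=2, col=5): c = 0.9800 + -0.6050i → escape time 2
(row=3, col=0): c = -0.3500 + -1.0025i → escape time 5
(row=3, col=1): c = -0.0840 + -1.0025i → escape time 7
(row=3, col=2): c = 0.1820 + -1.0025i → escape time 4
(row=3, col=3): c = 0.4480 + -1.0025i → escape time 3
(row=3, col=4): c = 0.7140 + -1.0025i → escape time 2
(row=3, col=5): c = 0.9800 + -1.0025i → escape time 2
(row=4, col=0): c = -0.3500 + -1.4000i → escape time 2
(row=4, col=1): c = -0.0840 + -1.4000i → escape time 2
(row=4, col=2): c = 0.1820 + -1.4000i → escape time 2
(row=4, col=3): c = 0.4480 + -1.4000i → escape time 2
(row=4, col=4): c = 0.7140 + -1.4000i → escape time 2
(row=4, col=5): c = 0.9800 + -1.4000i → escape time 2

Answer: 777733
777733
777532
574322
222222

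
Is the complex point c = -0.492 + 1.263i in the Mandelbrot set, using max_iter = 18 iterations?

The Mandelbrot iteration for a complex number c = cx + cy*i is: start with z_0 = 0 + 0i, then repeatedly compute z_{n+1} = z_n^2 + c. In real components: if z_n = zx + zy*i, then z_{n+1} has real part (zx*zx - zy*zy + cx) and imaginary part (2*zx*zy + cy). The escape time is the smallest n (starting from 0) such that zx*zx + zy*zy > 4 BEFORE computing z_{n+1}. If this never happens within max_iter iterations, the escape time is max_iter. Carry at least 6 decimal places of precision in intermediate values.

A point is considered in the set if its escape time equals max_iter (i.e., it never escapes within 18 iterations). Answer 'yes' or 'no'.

z_0 = 0 + 0i, c = -0.4920 + 1.2630i
Iter 1: z = -0.4920 + 1.2630i, |z|^2 = 1.8372
Iter 2: z = -1.8451 + 0.0202i, |z|^2 = 3.4048
Iter 3: z = 2.9120 + 1.1884i, |z|^2 = 9.8921
Escaped at iteration 3

Answer: no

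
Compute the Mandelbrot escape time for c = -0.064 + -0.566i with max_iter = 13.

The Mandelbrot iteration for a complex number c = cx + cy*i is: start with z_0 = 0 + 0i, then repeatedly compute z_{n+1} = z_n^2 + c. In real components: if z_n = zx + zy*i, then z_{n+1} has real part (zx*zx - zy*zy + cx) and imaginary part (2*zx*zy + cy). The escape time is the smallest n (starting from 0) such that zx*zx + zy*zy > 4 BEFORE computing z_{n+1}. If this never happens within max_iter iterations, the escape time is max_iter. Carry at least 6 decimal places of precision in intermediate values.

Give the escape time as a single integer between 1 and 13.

Answer: 13

Derivation:
z_0 = 0 + 0i, c = -0.0640 + -0.5660i
Iter 1: z = -0.0640 + -0.5660i, |z|^2 = 0.3245
Iter 2: z = -0.3803 + -0.4936i, |z|^2 = 0.3882
Iter 3: z = -0.1630 + -0.1906i, |z|^2 = 0.0629
Iter 4: z = -0.0738 + -0.5039i, |z|^2 = 0.2593
Iter 5: z = -0.3124 + -0.4917i, |z|^2 = 0.3393
Iter 6: z = -0.2081 + -0.2588i, |z|^2 = 0.1103
Iter 7: z = -0.0877 + -0.4583i, |z|^2 = 0.2177
Iter 8: z = -0.2663 + -0.4857i, |z|^2 = 0.3068
Iter 9: z = -0.2289 + -0.3073i, |z|^2 = 0.1468
Iter 10: z = -0.1060 + -0.4253i, |z|^2 = 0.1921
Iter 11: z = -0.2336 + -0.4758i, |z|^2 = 0.2810
Iter 12: z = -0.2358 + -0.3437i, |z|^2 = 0.1737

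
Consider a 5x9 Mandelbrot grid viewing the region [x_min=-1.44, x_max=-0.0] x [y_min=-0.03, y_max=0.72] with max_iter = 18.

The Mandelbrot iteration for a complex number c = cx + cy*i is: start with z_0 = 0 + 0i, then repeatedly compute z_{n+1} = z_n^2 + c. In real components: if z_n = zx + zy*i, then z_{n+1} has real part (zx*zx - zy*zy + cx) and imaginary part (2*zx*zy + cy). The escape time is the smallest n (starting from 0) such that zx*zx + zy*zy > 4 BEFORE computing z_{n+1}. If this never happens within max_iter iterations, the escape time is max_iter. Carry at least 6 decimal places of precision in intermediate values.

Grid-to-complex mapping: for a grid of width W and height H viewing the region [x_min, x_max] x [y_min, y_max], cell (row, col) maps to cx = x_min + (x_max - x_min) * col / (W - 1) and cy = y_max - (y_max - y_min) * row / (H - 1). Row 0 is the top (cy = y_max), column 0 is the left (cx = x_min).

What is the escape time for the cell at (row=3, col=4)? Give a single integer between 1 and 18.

z_0 = 0 + 0i, c = 0.0000 + 0.4387i
Iter 1: z = 0.0000 + 0.4387i, |z|^2 = 0.1925
Iter 2: z = -0.1925 + 0.4387i, |z|^2 = 0.2296
Iter 3: z = -0.1554 + 0.2698i, |z|^2 = 0.0970
Iter 4: z = -0.0486 + 0.3549i, |z|^2 = 0.1283
Iter 5: z = -0.1236 + 0.4042i, |z|^2 = 0.1787
Iter 6: z = -0.1481 + 0.3389i, |z|^2 = 0.1368
Iter 7: z = -0.0929 + 0.3384i, |z|^2 = 0.1231
Iter 8: z = -0.1059 + 0.3759i, |z|^2 = 0.1525
Iter 9: z = -0.1301 + 0.3592i, |z|^2 = 0.1459
Iter 10: z = -0.1121 + 0.3453i, |z|^2 = 0.1318
Iter 11: z = -0.1067 + 0.3613i, |z|^2 = 0.1420
Iter 12: z = -0.1192 + 0.3617i, |z|^2 = 0.1450
Iter 13: z = -0.1166 + 0.3525i, |z|^2 = 0.1379
Iter 14: z = -0.1107 + 0.3565i, |z|^2 = 0.1394
Iter 15: z = -0.1149 + 0.3598i, |z|^2 = 0.1427
Iter 16: z = -0.1163 + 0.3561i, |z|^2 = 0.1403
Iter 17: z = -0.1133 + 0.3559i, |z|^2 = 0.1395

Answer: 18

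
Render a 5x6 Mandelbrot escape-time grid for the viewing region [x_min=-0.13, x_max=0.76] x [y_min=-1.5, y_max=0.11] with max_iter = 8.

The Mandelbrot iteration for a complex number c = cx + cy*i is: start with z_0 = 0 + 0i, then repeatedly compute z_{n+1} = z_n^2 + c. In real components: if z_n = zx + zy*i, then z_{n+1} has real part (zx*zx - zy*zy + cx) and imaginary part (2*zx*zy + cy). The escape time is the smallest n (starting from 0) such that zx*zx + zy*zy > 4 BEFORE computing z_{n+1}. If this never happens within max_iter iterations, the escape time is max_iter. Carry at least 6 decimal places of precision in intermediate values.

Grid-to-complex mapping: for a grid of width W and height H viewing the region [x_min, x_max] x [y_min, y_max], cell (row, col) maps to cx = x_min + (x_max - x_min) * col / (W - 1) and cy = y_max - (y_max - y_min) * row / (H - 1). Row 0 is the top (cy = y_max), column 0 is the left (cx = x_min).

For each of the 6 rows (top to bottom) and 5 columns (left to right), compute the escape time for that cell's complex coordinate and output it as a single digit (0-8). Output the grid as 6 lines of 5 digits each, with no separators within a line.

Answer: 88843
88843
88843
85432
43222
22222

Derivation:
(row=0, col=0): c = -0.1300 + 0.1100i → escape time 8
(row=0, col=1): c = 0.0925 + 0.1100i → escape time 8
(row=0, col=2): c = 0.3150 + 0.1100i → escape time 8
(row=0, col=3): c = 0.5375 + 0.1100i → escape time 4
(row=0, col=4): c = 0.7600 + 0.1100i → escape time 3
(row=1, col=0): c = -0.1300 + -0.2120i → escape time 8
(row=1, col=1): c = 0.0925 + -0.2120i → escape time 8
(row=1, col=2): c = 0.3150 + -0.2120i → escape time 8
(row=1, col=3): c = 0.5375 + -0.2120i → escape time 4
(row=1, col=4): c = 0.7600 + -0.2120i → escape time 3
(row=2, col=0): c = -0.1300 + -0.5340i → escape time 8
(row=2, col=1): c = 0.0925 + -0.5340i → escape time 8
(row=2, col=2): c = 0.3150 + -0.5340i → escape time 8
(row=2, col=3): c = 0.5375 + -0.5340i → escape time 4
(row=2, col=4): c = 0.7600 + -0.5340i → escape time 3
(row=3, col=0): c = -0.1300 + -0.8560i → escape time 8
(row=3, col=1): c = 0.0925 + -0.8560i → escape time 5
(row=3, col=2): c = 0.3150 + -0.8560i → escape time 4
(row=3, col=3): c = 0.5375 + -0.8560i → escape time 3
(row=3, col=4): c = 0.7600 + -0.8560i → escape time 2
(row=4, col=0): c = -0.1300 + -1.1780i → escape time 4
(row=4, col=1): c = 0.0925 + -1.1780i → escape time 3
(row=4, col=2): c = 0.3150 + -1.1780i → escape time 2
(row=4, col=3): c = 0.5375 + -1.1780i → escape time 2
(row=4, col=4): c = 0.7600 + -1.1780i → escape time 2
(row=5, col=0): c = -0.1300 + -1.5000i → escape time 2
(row=5, col=1): c = 0.0925 + -1.5000i → escape time 2
(row=5, col=2): c = 0.3150 + -1.5000i → escape time 2
(row=5, col=3): c = 0.5375 + -1.5000i → escape time 2
(row=5, col=4): c = 0.7600 + -1.5000i → escape time 2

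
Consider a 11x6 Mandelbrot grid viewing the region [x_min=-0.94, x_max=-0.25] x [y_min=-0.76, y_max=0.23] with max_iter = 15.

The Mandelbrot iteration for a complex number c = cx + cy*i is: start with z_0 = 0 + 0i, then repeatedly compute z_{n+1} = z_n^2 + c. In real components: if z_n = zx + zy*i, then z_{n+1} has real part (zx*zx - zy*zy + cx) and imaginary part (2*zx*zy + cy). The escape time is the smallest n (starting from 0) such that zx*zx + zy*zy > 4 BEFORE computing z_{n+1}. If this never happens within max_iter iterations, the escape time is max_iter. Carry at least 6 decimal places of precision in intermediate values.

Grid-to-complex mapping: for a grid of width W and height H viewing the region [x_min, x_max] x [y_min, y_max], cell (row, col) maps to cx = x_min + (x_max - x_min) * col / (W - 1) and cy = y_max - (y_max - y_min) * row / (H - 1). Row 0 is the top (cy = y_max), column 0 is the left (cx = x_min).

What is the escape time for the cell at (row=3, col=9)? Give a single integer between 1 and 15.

Answer: 15

Derivation:
z_0 = 0 + 0i, c = -0.3190 + -0.3640i
Iter 1: z = -0.3190 + -0.3640i, |z|^2 = 0.2343
Iter 2: z = -0.3497 + -0.1318i, |z|^2 = 0.1397
Iter 3: z = -0.2140 + -0.2718i, |z|^2 = 0.1197
Iter 4: z = -0.3471 + -0.2476i, |z|^2 = 0.1818
Iter 5: z = -0.2599 + -0.1921i, |z|^2 = 0.1044
Iter 6: z = -0.2884 + -0.2642i, |z|^2 = 0.1529
Iter 7: z = -0.3056 + -0.2116i, |z|^2 = 0.1382
Iter 8: z = -0.2704 + -0.2346i, |z|^2 = 0.1282
Iter 9: z = -0.3009 + -0.2371i, |z|^2 = 0.1468
Iter 10: z = -0.2847 + -0.2213i, |z|^2 = 0.1300
Iter 11: z = -0.2869 + -0.2380i, |z|^2 = 0.1390
Iter 12: z = -0.2933 + -0.2274i, |z|^2 = 0.1378
Iter 13: z = -0.2847 + -0.2306i, |z|^2 = 0.1342
Iter 14: z = -0.2911 + -0.2327i, |z|^2 = 0.1389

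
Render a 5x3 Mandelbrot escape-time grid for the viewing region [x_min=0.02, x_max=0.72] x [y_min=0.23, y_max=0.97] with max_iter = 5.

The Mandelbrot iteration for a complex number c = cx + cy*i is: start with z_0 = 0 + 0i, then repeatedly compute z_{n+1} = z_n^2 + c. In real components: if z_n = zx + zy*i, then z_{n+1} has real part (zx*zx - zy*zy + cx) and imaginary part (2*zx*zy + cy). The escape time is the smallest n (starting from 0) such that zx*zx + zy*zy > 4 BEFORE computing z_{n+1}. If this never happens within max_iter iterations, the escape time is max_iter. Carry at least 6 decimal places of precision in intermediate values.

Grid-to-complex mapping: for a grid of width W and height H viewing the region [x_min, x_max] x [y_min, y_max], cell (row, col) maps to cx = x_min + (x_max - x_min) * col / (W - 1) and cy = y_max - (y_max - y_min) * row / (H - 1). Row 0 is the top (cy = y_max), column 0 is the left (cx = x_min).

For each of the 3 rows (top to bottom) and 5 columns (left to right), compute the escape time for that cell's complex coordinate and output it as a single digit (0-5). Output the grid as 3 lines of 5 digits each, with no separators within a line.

Answer: 54322
55543
55543

Derivation:
(row=0, col=0): c = 0.0200 + 0.9700i → escape time 5
(row=0, col=1): c = 0.1950 + 0.9700i → escape time 4
(row=0, col=2): c = 0.3700 + 0.9700i → escape time 3
(row=0, col=3): c = 0.5450 + 0.9700i → escape time 2
(row=0, col=4): c = 0.7200 + 0.9700i → escape time 2
(row=1, col=0): c = 0.0200 + 0.6000i → escape time 5
(row=1, col=1): c = 0.1950 + 0.6000i → escape time 5
(row=1, col=2): c = 0.3700 + 0.6000i → escape time 5
(row=1, col=3): c = 0.5450 + 0.6000i → escape time 4
(row=1, col=4): c = 0.7200 + 0.6000i → escape time 3
(row=2, col=0): c = 0.0200 + 0.2300i → escape time 5
(row=2, col=1): c = 0.1950 + 0.2300i → escape time 5
(row=2, col=2): c = 0.3700 + 0.2300i → escape time 5
(row=2, col=3): c = 0.5450 + 0.2300i → escape time 4
(row=2, col=4): c = 0.7200 + 0.2300i → escape time 3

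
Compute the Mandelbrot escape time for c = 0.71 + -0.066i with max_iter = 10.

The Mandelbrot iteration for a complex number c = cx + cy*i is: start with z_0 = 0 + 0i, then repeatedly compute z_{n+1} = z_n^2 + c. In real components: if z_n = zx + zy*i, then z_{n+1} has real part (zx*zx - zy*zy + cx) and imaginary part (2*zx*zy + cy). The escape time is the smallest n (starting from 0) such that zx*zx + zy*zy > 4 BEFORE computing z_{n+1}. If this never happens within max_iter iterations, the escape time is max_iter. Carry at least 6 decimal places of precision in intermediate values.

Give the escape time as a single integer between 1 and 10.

z_0 = 0 + 0i, c = 0.7100 + -0.0660i
Iter 1: z = 0.7100 + -0.0660i, |z|^2 = 0.5085
Iter 2: z = 1.2097 + -0.1597i, |z|^2 = 1.4890
Iter 3: z = 2.1480 + -0.4524i, |z|^2 = 4.8185
Escaped at iteration 3

Answer: 3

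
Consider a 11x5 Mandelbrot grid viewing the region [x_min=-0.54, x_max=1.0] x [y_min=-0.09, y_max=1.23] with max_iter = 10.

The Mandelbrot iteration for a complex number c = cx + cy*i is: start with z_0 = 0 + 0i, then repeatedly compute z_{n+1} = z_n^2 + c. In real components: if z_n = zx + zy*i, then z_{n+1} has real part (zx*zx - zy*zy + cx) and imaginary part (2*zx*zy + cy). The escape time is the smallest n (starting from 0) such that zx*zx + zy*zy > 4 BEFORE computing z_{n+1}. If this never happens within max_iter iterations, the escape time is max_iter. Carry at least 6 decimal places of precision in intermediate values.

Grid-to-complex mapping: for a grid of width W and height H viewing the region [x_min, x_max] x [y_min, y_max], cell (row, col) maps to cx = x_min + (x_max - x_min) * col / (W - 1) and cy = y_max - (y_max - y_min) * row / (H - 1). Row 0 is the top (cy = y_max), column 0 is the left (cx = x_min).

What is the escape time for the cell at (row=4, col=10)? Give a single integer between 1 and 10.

Answer: 2

Derivation:
z_0 = 0 + 0i, c = 1.0000 + -0.0900i
Iter 1: z = 1.0000 + -0.0900i, |z|^2 = 1.0081
Iter 2: z = 1.9919 + -0.2700i, |z|^2 = 4.0406
Escaped at iteration 2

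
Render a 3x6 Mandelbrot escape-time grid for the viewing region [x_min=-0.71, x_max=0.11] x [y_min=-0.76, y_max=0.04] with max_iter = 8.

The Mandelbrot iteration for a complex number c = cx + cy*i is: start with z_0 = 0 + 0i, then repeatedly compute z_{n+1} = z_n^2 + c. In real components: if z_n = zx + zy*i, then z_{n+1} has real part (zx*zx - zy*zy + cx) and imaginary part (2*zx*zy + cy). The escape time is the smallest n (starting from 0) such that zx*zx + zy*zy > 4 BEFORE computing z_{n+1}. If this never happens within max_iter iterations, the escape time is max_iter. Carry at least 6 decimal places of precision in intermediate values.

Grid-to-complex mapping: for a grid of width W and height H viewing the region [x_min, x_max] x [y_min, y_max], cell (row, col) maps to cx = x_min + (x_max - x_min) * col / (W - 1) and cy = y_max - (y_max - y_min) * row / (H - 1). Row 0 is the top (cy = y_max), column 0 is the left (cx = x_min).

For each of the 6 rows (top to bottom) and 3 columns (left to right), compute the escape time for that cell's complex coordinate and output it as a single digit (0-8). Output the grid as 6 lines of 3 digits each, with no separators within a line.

(row=0, col=0): c = -0.7100 + 0.0400i → escape time 8
(row=0, col=1): c = -0.3000 + 0.0400i → escape time 8
(row=0, col=2): c = 0.1100 + 0.0400i → escape time 8
(row=1, col=0): c = -0.7100 + -0.1200i → escape time 8
(row=1, col=1): c = -0.3000 + -0.1200i → escape time 8
(row=1, col=2): c = 0.1100 + -0.1200i → escape time 8
(row=2, col=0): c = -0.7100 + -0.2800i → escape time 8
(row=2, col=1): c = -0.3000 + -0.2800i → escape time 8
(row=2, col=2): c = 0.1100 + -0.2800i → escape time 8
(row=3, col=0): c = -0.7100 + -0.4400i → escape time 8
(row=3, col=1): c = -0.3000 + -0.4400i → escape time 8
(row=3, col=2): c = 0.1100 + -0.4400i → escape time 8
(row=4, col=0): c = -0.7100 + -0.6000i → escape time 6
(row=4, col=1): c = -0.3000 + -0.6000i → escape time 8
(row=4, col=2): c = 0.1100 + -0.6000i → escape time 8
(row=5, col=0): c = -0.7100 + -0.7600i → escape time 4
(row=5, col=1): c = -0.3000 + -0.7600i → escape time 8
(row=5, col=2): c = 0.1100 + -0.7600i → escape time 7

Answer: 888
888
888
888
688
487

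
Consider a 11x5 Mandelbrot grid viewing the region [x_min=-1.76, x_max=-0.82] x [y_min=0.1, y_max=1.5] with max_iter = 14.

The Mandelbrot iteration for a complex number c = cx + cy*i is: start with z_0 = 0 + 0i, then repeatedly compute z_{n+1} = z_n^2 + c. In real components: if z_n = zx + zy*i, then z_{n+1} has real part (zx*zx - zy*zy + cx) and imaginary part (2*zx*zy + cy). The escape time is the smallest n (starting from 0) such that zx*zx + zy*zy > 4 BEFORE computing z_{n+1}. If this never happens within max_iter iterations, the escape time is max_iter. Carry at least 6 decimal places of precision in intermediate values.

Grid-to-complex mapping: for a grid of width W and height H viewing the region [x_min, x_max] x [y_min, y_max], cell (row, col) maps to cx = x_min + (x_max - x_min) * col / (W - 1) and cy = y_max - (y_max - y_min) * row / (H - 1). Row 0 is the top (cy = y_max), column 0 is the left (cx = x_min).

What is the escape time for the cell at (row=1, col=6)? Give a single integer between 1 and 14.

Answer: 3

Derivation:
z_0 = 0 + 0i, c = -1.1960 + 1.1500i
Iter 1: z = -1.1960 + 1.1500i, |z|^2 = 2.7529
Iter 2: z = -1.0881 + -1.6008i, |z|^2 = 3.7465
Iter 3: z = -2.5746 + 4.6336i, |z|^2 = 28.0991
Escaped at iteration 3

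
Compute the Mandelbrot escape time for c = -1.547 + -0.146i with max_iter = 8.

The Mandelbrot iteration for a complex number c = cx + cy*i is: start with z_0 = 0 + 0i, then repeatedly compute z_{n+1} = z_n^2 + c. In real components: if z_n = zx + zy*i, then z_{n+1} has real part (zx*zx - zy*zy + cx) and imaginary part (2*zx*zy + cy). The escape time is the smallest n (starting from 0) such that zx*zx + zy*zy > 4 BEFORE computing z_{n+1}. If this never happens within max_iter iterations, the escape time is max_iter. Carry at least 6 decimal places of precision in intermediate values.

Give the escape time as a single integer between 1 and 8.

Answer: 5

Derivation:
z_0 = 0 + 0i, c = -1.5470 + -0.1460i
Iter 1: z = -1.5470 + -0.1460i, |z|^2 = 2.4145
Iter 2: z = 0.8249 + 0.3057i, |z|^2 = 0.7739
Iter 3: z = -0.9600 + 0.3584i, |z|^2 = 1.0501
Iter 4: z = -0.7538 + -0.8341i, |z|^2 = 1.2639
Iter 5: z = -1.6745 + 1.1115i, |z|^2 = 4.0394
Escaped at iteration 5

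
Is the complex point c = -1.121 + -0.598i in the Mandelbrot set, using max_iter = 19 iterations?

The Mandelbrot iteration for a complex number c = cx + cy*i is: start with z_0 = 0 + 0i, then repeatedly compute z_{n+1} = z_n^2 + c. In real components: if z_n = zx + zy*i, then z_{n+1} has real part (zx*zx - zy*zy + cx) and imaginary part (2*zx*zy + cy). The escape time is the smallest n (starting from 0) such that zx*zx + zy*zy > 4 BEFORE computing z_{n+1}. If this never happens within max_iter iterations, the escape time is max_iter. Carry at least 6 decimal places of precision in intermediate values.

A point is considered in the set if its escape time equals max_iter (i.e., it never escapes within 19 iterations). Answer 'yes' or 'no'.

z_0 = 0 + 0i, c = -1.1210 + -0.5980i
Iter 1: z = -1.1210 + -0.5980i, |z|^2 = 1.6142
Iter 2: z = -0.2220 + 0.7427i, |z|^2 = 0.6009
Iter 3: z = -1.6234 + -0.9277i, |z|^2 = 3.4959
Iter 4: z = 0.6536 + 2.4140i, |z|^2 = 6.2547
Escaped at iteration 4

Answer: no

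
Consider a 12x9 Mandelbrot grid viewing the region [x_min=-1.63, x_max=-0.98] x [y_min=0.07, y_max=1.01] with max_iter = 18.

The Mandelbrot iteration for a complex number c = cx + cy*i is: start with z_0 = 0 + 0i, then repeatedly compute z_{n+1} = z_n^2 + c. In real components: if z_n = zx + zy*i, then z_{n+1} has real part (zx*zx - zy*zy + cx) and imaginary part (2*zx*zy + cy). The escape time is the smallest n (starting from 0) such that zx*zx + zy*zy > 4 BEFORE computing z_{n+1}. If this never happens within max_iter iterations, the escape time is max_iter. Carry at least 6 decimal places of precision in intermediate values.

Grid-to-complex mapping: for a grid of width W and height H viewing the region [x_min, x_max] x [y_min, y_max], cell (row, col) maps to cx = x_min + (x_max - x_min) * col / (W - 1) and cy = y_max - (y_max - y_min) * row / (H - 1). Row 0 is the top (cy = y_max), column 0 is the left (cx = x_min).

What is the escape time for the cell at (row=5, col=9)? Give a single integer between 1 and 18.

Answer: 6

Derivation:
z_0 = 0 + 0i, c = -1.0982 + 0.4225i
Iter 1: z = -1.0982 + 0.4225i, |z|^2 = 1.3845
Iter 2: z = -0.0707 + -0.5055i, |z|^2 = 0.2605
Iter 3: z = -1.3487 + 0.4940i, |z|^2 = 2.0629
Iter 4: z = 0.4768 + -0.9099i, |z|^2 = 1.0552
Iter 5: z = -1.6988 + -0.4451i, |z|^2 = 3.0839
Iter 6: z = 1.5895 + 1.9347i, |z|^2 = 6.2696
Escaped at iteration 6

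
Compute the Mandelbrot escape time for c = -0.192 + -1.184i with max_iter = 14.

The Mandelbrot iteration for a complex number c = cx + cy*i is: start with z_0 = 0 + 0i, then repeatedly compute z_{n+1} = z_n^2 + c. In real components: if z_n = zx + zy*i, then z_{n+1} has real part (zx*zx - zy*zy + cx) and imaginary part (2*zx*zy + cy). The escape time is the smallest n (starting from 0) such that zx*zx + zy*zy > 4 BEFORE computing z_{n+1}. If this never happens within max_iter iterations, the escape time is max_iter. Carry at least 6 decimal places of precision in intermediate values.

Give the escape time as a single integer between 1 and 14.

Answer: 3

Derivation:
z_0 = 0 + 0i, c = -0.1920 + -1.1840i
Iter 1: z = -0.1920 + -1.1840i, |z|^2 = 1.4387
Iter 2: z = -1.5570 + -0.7293i, |z|^2 = 2.9562
Iter 3: z = 1.7003 + 1.0872i, |z|^2 = 4.0729
Escaped at iteration 3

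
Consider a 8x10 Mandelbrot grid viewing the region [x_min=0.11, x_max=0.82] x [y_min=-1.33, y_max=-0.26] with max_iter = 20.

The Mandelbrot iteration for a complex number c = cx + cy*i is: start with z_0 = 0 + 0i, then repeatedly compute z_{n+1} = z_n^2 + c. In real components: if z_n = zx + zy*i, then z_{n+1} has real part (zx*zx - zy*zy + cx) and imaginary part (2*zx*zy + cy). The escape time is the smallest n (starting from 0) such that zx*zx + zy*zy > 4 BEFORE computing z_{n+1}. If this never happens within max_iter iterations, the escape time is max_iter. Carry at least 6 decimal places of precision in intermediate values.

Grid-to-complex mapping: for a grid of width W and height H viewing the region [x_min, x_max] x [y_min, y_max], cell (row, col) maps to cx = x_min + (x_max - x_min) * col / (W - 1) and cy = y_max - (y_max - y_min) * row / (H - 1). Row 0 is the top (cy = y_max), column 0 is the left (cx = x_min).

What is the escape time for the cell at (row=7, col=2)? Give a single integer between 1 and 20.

z_0 = 0 + 0i, c = 0.3129 + -1.0922i
Iter 1: z = 0.3129 + -1.0922i, |z|^2 = 1.2908
Iter 2: z = -0.7822 + -1.7756i, |z|^2 = 3.7648
Iter 3: z = -2.2282 + 1.6856i, |z|^2 = 7.8062
Escaped at iteration 3

Answer: 3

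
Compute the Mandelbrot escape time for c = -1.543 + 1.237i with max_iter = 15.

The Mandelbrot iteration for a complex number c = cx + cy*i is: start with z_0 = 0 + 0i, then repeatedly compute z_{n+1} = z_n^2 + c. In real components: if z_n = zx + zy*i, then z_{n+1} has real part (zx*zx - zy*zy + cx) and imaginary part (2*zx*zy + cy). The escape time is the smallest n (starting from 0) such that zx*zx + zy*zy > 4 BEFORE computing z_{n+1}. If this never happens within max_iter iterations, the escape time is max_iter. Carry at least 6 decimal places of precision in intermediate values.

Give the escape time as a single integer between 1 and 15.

Answer: 2

Derivation:
z_0 = 0 + 0i, c = -1.5430 + 1.2370i
Iter 1: z = -1.5430 + 1.2370i, |z|^2 = 3.9110
Iter 2: z = -0.6923 + -2.5804i, |z|^2 = 7.1377
Escaped at iteration 2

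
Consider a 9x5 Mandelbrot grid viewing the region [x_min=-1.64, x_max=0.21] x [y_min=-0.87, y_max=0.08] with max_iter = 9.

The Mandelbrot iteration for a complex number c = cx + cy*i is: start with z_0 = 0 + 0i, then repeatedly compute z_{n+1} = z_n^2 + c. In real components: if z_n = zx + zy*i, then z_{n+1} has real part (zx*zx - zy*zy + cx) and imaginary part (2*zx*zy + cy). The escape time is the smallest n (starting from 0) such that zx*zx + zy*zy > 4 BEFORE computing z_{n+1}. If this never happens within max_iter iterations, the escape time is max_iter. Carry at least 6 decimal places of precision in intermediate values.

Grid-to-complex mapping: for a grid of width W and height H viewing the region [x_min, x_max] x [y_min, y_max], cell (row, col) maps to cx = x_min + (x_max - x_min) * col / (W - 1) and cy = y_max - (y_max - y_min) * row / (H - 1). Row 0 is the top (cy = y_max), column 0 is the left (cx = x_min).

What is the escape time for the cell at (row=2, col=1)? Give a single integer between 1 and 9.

Answer: 5

Derivation:
z_0 = 0 + 0i, c = -1.4087 + -0.3950i
Iter 1: z = -1.4087 + -0.3950i, |z|^2 = 2.1406
Iter 2: z = 0.4198 + 0.7179i, |z|^2 = 0.6916
Iter 3: z = -1.7479 + 0.2078i, |z|^2 = 3.0984
Iter 4: z = 1.6033 + -1.1213i, |z|^2 = 3.8279
Iter 5: z = -0.0955 + -3.9905i, |z|^2 = 15.9335
Escaped at iteration 5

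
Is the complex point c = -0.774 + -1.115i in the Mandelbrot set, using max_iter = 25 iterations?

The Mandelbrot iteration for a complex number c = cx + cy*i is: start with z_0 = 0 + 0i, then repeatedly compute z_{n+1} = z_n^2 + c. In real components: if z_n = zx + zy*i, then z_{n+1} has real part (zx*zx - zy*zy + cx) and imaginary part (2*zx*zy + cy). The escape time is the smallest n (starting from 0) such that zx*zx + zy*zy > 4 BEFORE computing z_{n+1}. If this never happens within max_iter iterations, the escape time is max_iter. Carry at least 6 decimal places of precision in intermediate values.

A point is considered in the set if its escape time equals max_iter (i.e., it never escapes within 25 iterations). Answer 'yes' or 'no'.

z_0 = 0 + 0i, c = -0.7740 + -1.1150i
Iter 1: z = -0.7740 + -1.1150i, |z|^2 = 1.8423
Iter 2: z = -1.4181 + 0.6110i, |z|^2 = 2.3845
Iter 3: z = 0.8638 + -2.8480i, |z|^2 = 8.8575
Escaped at iteration 3

Answer: no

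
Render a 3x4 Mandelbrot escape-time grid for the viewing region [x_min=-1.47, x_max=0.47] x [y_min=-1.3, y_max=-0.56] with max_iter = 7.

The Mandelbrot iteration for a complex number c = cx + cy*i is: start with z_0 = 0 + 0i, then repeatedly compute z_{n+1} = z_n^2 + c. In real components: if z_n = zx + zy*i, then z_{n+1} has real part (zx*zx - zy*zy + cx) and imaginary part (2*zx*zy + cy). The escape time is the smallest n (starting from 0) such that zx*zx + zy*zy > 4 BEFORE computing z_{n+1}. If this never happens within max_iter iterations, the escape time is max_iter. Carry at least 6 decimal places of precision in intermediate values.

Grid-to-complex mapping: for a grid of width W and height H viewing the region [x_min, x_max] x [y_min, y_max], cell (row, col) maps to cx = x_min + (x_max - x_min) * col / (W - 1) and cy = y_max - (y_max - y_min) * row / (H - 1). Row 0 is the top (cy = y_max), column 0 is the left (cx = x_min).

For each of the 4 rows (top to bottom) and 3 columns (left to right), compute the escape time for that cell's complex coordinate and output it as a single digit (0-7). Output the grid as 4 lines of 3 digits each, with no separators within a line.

(row=0, col=0): c = -1.4700 + -0.5600i → escape time 3
(row=0, col=1): c = -0.5000 + -0.5600i → escape time 7
(row=0, col=2): c = 0.4700 + -0.5600i → escape time 5
(row=1, col=0): c = -1.4700 + -0.8067i → escape time 3
(row=1, col=1): c = -0.5000 + -0.8067i → escape time 5
(row=1, col=2): c = 0.4700 + -0.8067i → escape time 3
(row=2, col=0): c = -1.4700 + -1.0533i → escape time 2
(row=2, col=1): c = -0.5000 + -1.0533i → escape time 4
(row=2, col=2): c = 0.4700 + -1.0533i → escape time 2
(row=3, col=0): c = -1.4700 + -1.3000i → escape time 2
(row=3, col=1): c = -0.5000 + -1.3000i → escape time 3
(row=3, col=2): c = 0.4700 + -1.3000i → escape time 2

Answer: 375
353
242
232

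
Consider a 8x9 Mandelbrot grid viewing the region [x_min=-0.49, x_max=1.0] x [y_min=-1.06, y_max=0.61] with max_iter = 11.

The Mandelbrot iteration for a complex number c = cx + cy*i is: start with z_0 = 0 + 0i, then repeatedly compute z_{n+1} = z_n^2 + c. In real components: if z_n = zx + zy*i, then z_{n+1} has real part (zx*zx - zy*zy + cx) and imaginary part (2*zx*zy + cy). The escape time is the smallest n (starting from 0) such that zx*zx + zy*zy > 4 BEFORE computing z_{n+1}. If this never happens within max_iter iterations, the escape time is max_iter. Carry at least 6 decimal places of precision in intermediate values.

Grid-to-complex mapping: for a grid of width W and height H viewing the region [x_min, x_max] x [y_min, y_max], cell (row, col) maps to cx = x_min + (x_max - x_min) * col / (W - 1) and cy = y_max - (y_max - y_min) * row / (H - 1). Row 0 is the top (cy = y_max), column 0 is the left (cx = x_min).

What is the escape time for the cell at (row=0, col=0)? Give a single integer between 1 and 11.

z_0 = 0 + 0i, c = -0.4900 + 0.6100i
Iter 1: z = -0.4900 + 0.6100i, |z|^2 = 0.6122
Iter 2: z = -0.6220 + 0.0122i, |z|^2 = 0.3870
Iter 3: z = -0.1033 + 0.5948i, |z|^2 = 0.3645
Iter 4: z = -0.8332 + 0.4872i, |z|^2 = 0.9315
Iter 5: z = -0.0332 + -0.2017i, |z|^2 = 0.0418
Iter 6: z = -0.5296 + 0.6234i, |z|^2 = 0.6691
Iter 7: z = -0.5981 + -0.0503i, |z|^2 = 0.3603
Iter 8: z = -0.1348 + 0.6702i, |z|^2 = 0.4673
Iter 9: z = -0.9210 + 0.4294i, |z|^2 = 1.0325
Iter 10: z = 0.1738 + -0.1809i, |z|^2 = 0.0629

Answer: 11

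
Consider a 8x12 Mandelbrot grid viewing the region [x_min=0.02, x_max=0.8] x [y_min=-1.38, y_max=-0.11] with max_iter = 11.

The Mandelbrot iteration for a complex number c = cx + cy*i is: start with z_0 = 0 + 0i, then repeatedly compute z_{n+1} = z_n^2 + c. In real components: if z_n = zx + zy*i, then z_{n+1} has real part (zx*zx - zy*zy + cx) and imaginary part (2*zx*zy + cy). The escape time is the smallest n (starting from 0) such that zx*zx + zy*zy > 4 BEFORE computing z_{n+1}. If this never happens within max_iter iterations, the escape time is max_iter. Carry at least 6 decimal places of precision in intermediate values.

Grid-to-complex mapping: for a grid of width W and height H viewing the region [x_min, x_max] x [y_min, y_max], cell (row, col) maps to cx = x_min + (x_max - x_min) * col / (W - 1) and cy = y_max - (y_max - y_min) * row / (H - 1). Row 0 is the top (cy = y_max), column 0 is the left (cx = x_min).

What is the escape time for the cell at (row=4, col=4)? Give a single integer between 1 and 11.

Answer: 5

Derivation:
z_0 = 0 + 0i, c = 0.4657 + -0.5718i
Iter 1: z = 0.4657 + -0.5718i, |z|^2 = 0.5439
Iter 2: z = 0.3556 + -1.1044i, |z|^2 = 1.3462
Iter 3: z = -0.6276 + -1.3573i, |z|^2 = 2.2362
Iter 4: z = -0.9828 + 1.1318i, |z|^2 = 2.2470
Iter 5: z = 0.1506 + -2.7967i, |z|^2 = 7.8439
Escaped at iteration 5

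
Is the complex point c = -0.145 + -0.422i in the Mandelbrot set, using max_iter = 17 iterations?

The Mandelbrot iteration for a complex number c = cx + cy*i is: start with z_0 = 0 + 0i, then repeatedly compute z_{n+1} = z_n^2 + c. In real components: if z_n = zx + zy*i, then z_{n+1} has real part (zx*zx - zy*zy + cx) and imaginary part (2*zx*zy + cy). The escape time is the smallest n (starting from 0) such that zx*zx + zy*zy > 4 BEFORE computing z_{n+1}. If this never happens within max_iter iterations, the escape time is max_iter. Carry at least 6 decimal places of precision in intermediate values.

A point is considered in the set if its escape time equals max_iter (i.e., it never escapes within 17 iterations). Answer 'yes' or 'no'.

Answer: yes

Derivation:
z_0 = 0 + 0i, c = -0.1450 + -0.4220i
Iter 1: z = -0.1450 + -0.4220i, |z|^2 = 0.1991
Iter 2: z = -0.3021 + -0.2996i, |z|^2 = 0.1810
Iter 3: z = -0.1435 + -0.2410i, |z|^2 = 0.0787
Iter 4: z = -0.1825 + -0.3528i, |z|^2 = 0.1578
Iter 5: z = -0.2362 + -0.2932i, |z|^2 = 0.1418
Iter 6: z = -0.1752 + -0.2835i, |z|^2 = 0.1111
Iter 7: z = -0.1947 + -0.3227i, |z|^2 = 0.1420
Iter 8: z = -0.2112 + -0.2964i, |z|^2 = 0.1325
Iter 9: z = -0.1882 + -0.2968i, |z|^2 = 0.1235
Iter 10: z = -0.1977 + -0.3103i, |z|^2 = 0.1353
Iter 11: z = -0.2022 + -0.2993i, |z|^2 = 0.1305
Iter 12: z = -0.1937 + -0.3009i, |z|^2 = 0.1281
Iter 13: z = -0.1980 + -0.3054i, |z|^2 = 0.1325
Iter 14: z = -0.1990 + -0.3010i, |z|^2 = 0.1302
Iter 15: z = -0.1960 + -0.3022i, |z|^2 = 0.1297
Iter 16: z = -0.1979 + -0.3036i, |z|^2 = 0.1313
Did not escape in 17 iterations → in set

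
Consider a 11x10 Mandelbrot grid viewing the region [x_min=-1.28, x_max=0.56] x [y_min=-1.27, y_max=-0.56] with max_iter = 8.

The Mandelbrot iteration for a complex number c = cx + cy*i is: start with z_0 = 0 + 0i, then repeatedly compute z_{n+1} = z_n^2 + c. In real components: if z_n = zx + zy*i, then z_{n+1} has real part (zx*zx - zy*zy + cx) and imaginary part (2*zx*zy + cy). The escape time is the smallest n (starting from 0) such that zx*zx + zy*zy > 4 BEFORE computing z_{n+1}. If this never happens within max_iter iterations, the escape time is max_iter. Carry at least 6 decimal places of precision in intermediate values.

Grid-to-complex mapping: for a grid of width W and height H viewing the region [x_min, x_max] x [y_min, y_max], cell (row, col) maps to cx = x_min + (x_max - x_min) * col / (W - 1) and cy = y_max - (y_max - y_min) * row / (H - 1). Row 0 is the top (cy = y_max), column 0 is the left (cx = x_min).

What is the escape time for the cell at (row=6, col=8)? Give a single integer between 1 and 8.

Answer: 4

Derivation:
z_0 = 0 + 0i, c = 0.1920 + -1.0333i
Iter 1: z = 0.1920 + -1.0333i, |z|^2 = 1.1046
Iter 2: z = -0.8389 + -1.4301i, |z|^2 = 2.7491
Iter 3: z = -1.1495 + 1.3662i, |z|^2 = 3.1878
Iter 4: z = -0.3531 + -4.1742i, |z|^2 = 17.5487
Escaped at iteration 4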